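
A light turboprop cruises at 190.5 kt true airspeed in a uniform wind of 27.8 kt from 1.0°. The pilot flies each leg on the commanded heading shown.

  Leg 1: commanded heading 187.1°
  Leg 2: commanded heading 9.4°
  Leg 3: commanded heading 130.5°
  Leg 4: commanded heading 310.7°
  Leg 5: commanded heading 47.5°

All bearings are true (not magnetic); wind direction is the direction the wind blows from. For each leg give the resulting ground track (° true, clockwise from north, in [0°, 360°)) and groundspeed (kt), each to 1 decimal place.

Leg 1: heading 187.1°; drift -0.8° → track 186.3°, groundspeed 218.2 kt
Leg 2: heading 9.4°; drift +1.4° → track 10.8°, groundspeed 163.0 kt
Leg 3: heading 130.5°; drift +5.9° → track 136.4°, groundspeed 209.3 kt
Leg 4: heading 310.7°; drift -7.1° → track 303.6°, groundspeed 174.1 kt
Leg 5: heading 47.5°; drift +6.7° → track 54.2°, groundspeed 172.5 kt

Leg 1: track=186.3°, groundspeed=218.2 kt
Leg 2: track=10.8°, groundspeed=163.0 kt
Leg 3: track=136.4°, groundspeed=209.3 kt
Leg 4: track=303.6°, groundspeed=174.1 kt
Leg 5: track=54.2°, groundspeed=172.5 kt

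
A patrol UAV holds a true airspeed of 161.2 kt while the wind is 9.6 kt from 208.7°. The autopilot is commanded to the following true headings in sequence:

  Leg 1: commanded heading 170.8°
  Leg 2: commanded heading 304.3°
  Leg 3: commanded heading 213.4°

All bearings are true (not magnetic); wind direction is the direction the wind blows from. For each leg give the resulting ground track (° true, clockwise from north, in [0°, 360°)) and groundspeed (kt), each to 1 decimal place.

Leg 1: track=168.6°, groundspeed=153.7 kt
Leg 2: track=307.7°, groundspeed=162.4 kt
Leg 3: track=213.7°, groundspeed=151.6 kt

Leg 1: heading 170.8°; drift -2.2° → track 168.6°, groundspeed 153.7 kt
Leg 2: heading 304.3°; drift +3.4° → track 307.7°, groundspeed 162.4 kt
Leg 3: heading 213.4°; drift +0.3° → track 213.7°, groundspeed 151.6 kt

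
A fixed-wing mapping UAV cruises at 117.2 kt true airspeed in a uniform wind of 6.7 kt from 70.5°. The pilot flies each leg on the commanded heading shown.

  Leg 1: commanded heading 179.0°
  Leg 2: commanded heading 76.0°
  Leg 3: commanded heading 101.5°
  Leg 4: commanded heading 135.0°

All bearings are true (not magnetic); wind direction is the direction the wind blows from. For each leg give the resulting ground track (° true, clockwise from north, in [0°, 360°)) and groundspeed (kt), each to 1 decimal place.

Leg 1: track=182.0°, groundspeed=119.5 kt
Leg 2: track=76.3°, groundspeed=110.5 kt
Leg 3: track=103.3°, groundspeed=111.5 kt
Leg 4: track=138.0°, groundspeed=114.5 kt

Leg 1: heading 179.0°; drift +3.0° → track 182.0°, groundspeed 119.5 kt
Leg 2: heading 76.0°; drift +0.3° → track 76.3°, groundspeed 110.5 kt
Leg 3: heading 101.5°; drift +1.8° → track 103.3°, groundspeed 111.5 kt
Leg 4: heading 135.0°; drift +3.0° → track 138.0°, groundspeed 114.5 kt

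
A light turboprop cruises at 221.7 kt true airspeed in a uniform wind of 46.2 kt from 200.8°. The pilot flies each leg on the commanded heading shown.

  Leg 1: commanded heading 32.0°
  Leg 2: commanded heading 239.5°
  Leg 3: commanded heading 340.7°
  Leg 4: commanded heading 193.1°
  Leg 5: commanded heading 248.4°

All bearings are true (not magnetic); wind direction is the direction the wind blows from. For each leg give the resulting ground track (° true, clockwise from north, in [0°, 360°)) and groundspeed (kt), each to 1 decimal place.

Leg 1: heading 32.0°; drift -1.9° → track 30.1°, groundspeed 267.2 kt
Leg 2: heading 239.5°; drift +8.8° → track 248.3°, groundspeed 187.9 kt
Leg 3: heading 340.7°; drift +6.6° → track 347.3°, groundspeed 258.8 kt
Leg 4: heading 193.1°; drift -2.0° → track 191.1°, groundspeed 176.0 kt
Leg 5: heading 248.4°; drift +10.2° → track 258.6°, groundspeed 193.6 kt

Leg 1: track=30.1°, groundspeed=267.2 kt
Leg 2: track=248.3°, groundspeed=187.9 kt
Leg 3: track=347.3°, groundspeed=258.8 kt
Leg 4: track=191.1°, groundspeed=176.0 kt
Leg 5: track=258.6°, groundspeed=193.6 kt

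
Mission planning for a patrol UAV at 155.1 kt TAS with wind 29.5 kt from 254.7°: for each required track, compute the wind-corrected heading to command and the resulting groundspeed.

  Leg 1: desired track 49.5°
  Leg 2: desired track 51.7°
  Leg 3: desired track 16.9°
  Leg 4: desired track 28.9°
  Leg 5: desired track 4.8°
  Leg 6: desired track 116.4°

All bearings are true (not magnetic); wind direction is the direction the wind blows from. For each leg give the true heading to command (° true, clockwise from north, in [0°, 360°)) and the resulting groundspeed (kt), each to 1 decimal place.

Leg 1: heading=44.9°, groundspeed=181.3 kt
Leg 2: heading=47.4°, groundspeed=181.8 kt
Leg 3: heading=7.6°, groundspeed=168.8 kt
Leg 4: heading=21.1°, groundspeed=174.2 kt
Leg 5: heading=354.5°, groundspeed=162.7 kt
Leg 6: heading=123.7°, groundspeed=175.9 kt

Leg 1: desired track 49.5°; wind correction -4.6° → command heading 44.9°, groundspeed 181.3 kt
Leg 2: desired track 51.7°; wind correction -4.3° → command heading 47.4°, groundspeed 181.8 kt
Leg 3: desired track 16.9°; wind correction -9.3° → command heading 7.6°, groundspeed 168.8 kt
Leg 4: desired track 28.9°; wind correction -7.8° → command heading 21.1°, groundspeed 174.2 kt
Leg 5: desired track 4.8°; wind correction -10.3° → command heading 354.5°, groundspeed 162.7 kt
Leg 6: desired track 116.4°; wind correction +7.3° → command heading 123.7°, groundspeed 175.9 kt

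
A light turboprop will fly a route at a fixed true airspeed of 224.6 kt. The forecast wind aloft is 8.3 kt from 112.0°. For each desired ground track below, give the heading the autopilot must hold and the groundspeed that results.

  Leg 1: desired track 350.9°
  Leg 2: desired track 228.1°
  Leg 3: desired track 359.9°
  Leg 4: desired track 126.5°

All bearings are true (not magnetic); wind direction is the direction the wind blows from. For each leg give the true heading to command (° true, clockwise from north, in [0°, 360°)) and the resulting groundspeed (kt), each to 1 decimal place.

Leg 1: heading=352.7°, groundspeed=228.8 kt
Leg 2: heading=226.2°, groundspeed=228.1 kt
Leg 3: heading=1.9°, groundspeed=227.6 kt
Leg 4: heading=126.0°, groundspeed=216.6 kt

Leg 1: desired track 350.9°; wind correction +1.8° → command heading 352.7°, groundspeed 228.8 kt
Leg 2: desired track 228.1°; wind correction -1.9° → command heading 226.2°, groundspeed 228.1 kt
Leg 3: desired track 359.9°; wind correction +2.0° → command heading 1.9°, groundspeed 227.6 kt
Leg 4: desired track 126.5°; wind correction -0.5° → command heading 126.0°, groundspeed 216.6 kt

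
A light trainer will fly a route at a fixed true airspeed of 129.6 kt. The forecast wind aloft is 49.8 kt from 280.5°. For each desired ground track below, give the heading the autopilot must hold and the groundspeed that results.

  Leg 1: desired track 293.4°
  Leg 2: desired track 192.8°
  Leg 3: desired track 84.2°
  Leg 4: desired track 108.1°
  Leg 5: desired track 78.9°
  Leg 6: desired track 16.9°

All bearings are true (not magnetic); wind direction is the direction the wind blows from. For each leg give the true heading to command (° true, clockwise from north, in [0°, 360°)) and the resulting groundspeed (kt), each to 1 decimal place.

Leg 1: desired track 293.4°; wind correction -4.9° → command heading 288.5°, groundspeed 80.6 kt
Leg 2: desired track 192.8°; wind correction +22.6° → command heading 215.4°, groundspeed 117.7 kt
Leg 3: desired track 84.2°; wind correction -6.2° → command heading 78.0°, groundspeed 176.6 kt
Leg 4: desired track 108.1°; wind correction +2.9° → command heading 111.0°, groundspeed 178.8 kt
Leg 5: desired track 78.9°; wind correction -8.1° → command heading 70.8°, groundspeed 174.6 kt
Leg 6: desired track 16.9°; wind correction -22.4° → command heading 354.5°, groundspeed 125.3 kt

Leg 1: heading=288.5°, groundspeed=80.6 kt
Leg 2: heading=215.4°, groundspeed=117.7 kt
Leg 3: heading=78.0°, groundspeed=176.6 kt
Leg 4: heading=111.0°, groundspeed=178.8 kt
Leg 5: heading=70.8°, groundspeed=174.6 kt
Leg 6: heading=354.5°, groundspeed=125.3 kt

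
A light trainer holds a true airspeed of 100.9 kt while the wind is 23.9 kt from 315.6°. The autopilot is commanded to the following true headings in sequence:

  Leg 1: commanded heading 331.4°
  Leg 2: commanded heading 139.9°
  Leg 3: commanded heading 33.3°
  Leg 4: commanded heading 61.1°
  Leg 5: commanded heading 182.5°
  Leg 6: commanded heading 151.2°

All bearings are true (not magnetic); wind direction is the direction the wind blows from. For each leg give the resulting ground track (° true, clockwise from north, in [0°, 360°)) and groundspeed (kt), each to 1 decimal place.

Leg 1: heading 331.4°; drift +4.8° → track 336.2°, groundspeed 78.2 kt
Leg 2: heading 139.9°; drift -0.8° → track 139.1°, groundspeed 124.7 kt
Leg 3: heading 33.3°; drift +13.7° → track 47.0°, groundspeed 98.6 kt
Leg 4: heading 61.1°; drift +12.1° → track 73.2°, groundspeed 109.7 kt
Leg 5: heading 182.5°; drift -8.5° → track 174.0°, groundspeed 118.5 kt
Leg 6: heading 151.2°; drift -3.0° → track 148.2°, groundspeed 124.1 kt

Leg 1: track=336.2°, groundspeed=78.2 kt
Leg 2: track=139.1°, groundspeed=124.7 kt
Leg 3: track=47.0°, groundspeed=98.6 kt
Leg 4: track=73.2°, groundspeed=109.7 kt
Leg 5: track=174.0°, groundspeed=118.5 kt
Leg 6: track=148.2°, groundspeed=124.1 kt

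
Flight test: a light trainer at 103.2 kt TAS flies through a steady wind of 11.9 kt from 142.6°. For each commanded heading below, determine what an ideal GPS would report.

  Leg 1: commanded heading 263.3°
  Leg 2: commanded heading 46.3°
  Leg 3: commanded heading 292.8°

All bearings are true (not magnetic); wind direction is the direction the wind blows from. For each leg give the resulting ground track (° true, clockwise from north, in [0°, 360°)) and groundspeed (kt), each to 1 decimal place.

Leg 1: track=268.6°, groundspeed=109.8 kt
Leg 2: track=39.8°, groundspeed=105.2 kt
Leg 3: track=295.8°, groundspeed=113.7 kt

Leg 1: heading 263.3°; drift +5.3° → track 268.6°, groundspeed 109.8 kt
Leg 2: heading 46.3°; drift -6.5° → track 39.8°, groundspeed 105.2 kt
Leg 3: heading 292.8°; drift +3.0° → track 295.8°, groundspeed 113.7 kt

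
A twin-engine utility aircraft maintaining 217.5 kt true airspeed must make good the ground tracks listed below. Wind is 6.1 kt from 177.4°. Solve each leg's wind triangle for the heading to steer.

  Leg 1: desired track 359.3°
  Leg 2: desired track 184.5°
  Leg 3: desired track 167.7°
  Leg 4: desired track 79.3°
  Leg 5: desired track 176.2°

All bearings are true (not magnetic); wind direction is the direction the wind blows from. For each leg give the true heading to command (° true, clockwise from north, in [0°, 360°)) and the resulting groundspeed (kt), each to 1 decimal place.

Leg 1: desired track 359.3°; wind correction +0.1° → command heading 359.4°, groundspeed 223.6 kt
Leg 2: desired track 184.5°; wind correction -0.2° → command heading 184.3°, groundspeed 211.4 kt
Leg 3: desired track 167.7°; wind correction +0.3° → command heading 168.0°, groundspeed 211.5 kt
Leg 4: desired track 79.3°; wind correction +1.6° → command heading 80.9°, groundspeed 218.3 kt
Leg 5: desired track 176.2°; wind correction +0.0° → command heading 176.2°, groundspeed 211.4 kt

Leg 1: heading=359.4°, groundspeed=223.6 kt
Leg 2: heading=184.3°, groundspeed=211.4 kt
Leg 3: heading=168.0°, groundspeed=211.5 kt
Leg 4: heading=80.9°, groundspeed=218.3 kt
Leg 5: heading=176.2°, groundspeed=211.4 kt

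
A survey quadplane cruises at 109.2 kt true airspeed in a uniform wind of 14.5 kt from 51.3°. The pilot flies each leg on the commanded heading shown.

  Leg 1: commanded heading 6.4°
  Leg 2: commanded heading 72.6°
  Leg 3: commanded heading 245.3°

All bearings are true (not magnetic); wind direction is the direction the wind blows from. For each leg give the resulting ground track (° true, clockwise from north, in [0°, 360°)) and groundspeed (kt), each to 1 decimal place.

Leg 1: heading 6.4°; drift -5.9° → track 0.5°, groundspeed 99.5 kt
Leg 2: heading 72.6°; drift +3.2° → track 75.8°, groundspeed 95.8 kt
Leg 3: heading 245.3°; drift -1.6° → track 243.7°, groundspeed 123.3 kt

Leg 1: track=0.5°, groundspeed=99.5 kt
Leg 2: track=75.8°, groundspeed=95.8 kt
Leg 3: track=243.7°, groundspeed=123.3 kt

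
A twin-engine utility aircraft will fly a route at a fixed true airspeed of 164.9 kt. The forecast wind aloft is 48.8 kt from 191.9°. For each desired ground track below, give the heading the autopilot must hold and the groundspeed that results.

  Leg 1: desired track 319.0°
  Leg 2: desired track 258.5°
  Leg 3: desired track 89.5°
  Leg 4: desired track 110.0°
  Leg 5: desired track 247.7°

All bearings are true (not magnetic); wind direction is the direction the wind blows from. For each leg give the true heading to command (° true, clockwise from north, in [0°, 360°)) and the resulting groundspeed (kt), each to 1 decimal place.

Leg 1: heading=305.3°, groundspeed=189.7 kt
Leg 2: heading=242.7°, groundspeed=139.3 kt
Leg 3: heading=106.3°, groundspeed=168.3 kt
Leg 4: heading=127.0°, groundspeed=150.8 kt
Leg 5: heading=233.5°, groundspeed=132.5 kt

Leg 1: desired track 319.0°; wind correction -13.7° → command heading 305.3°, groundspeed 189.7 kt
Leg 2: desired track 258.5°; wind correction -15.8° → command heading 242.7°, groundspeed 139.3 kt
Leg 3: desired track 89.5°; wind correction +16.8° → command heading 106.3°, groundspeed 168.3 kt
Leg 4: desired track 110.0°; wind correction +17.0° → command heading 127.0°, groundspeed 150.8 kt
Leg 5: desired track 247.7°; wind correction -14.2° → command heading 233.5°, groundspeed 132.5 kt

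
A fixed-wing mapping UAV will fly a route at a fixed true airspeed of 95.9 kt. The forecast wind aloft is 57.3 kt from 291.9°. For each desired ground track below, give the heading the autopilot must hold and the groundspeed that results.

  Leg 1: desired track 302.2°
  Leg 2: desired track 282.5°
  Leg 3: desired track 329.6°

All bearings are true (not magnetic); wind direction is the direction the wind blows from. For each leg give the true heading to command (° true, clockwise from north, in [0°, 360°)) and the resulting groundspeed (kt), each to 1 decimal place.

Leg 1: desired track 302.2°; wind correction -6.1° → command heading 296.1°, groundspeed 39.0 kt
Leg 2: desired track 282.5°; wind correction +5.6° → command heading 288.1°, groundspeed 38.9 kt
Leg 3: desired track 329.6°; wind correction -21.4° → command heading 308.2°, groundspeed 43.9 kt

Leg 1: heading=296.1°, groundspeed=39.0 kt
Leg 2: heading=288.1°, groundspeed=38.9 kt
Leg 3: heading=308.2°, groundspeed=43.9 kt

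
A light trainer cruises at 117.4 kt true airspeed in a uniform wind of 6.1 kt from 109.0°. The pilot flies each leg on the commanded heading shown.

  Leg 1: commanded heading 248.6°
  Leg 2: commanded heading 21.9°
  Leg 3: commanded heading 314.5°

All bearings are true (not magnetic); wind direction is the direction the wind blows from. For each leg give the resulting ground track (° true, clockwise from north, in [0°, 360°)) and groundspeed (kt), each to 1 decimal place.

Leg 1: track=250.5°, groundspeed=122.1 kt
Leg 2: track=18.9°, groundspeed=117.2 kt
Leg 3: track=313.3°, groundspeed=122.9 kt

Leg 1: heading 248.6°; drift +1.9° → track 250.5°, groundspeed 122.1 kt
Leg 2: heading 21.9°; drift -3.0° → track 18.9°, groundspeed 117.2 kt
Leg 3: heading 314.5°; drift -1.2° → track 313.3°, groundspeed 122.9 kt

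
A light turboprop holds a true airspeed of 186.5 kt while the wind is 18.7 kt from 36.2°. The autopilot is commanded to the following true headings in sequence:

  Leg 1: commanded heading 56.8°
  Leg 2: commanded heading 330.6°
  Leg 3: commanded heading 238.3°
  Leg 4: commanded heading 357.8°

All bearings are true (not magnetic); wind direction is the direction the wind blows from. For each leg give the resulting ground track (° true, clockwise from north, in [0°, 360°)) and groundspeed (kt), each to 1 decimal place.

Leg 1: heading 56.8°; drift +2.2° → track 59.0°, groundspeed 169.1 kt
Leg 2: heading 330.6°; drift -5.4° → track 325.2°, groundspeed 179.6 kt
Leg 3: heading 238.3°; drift -2.0° → track 236.3°, groundspeed 203.9 kt
Leg 4: heading 357.8°; drift -3.9° → track 353.9°, groundspeed 172.2 kt

Leg 1: track=59.0°, groundspeed=169.1 kt
Leg 2: track=325.2°, groundspeed=179.6 kt
Leg 3: track=236.3°, groundspeed=203.9 kt
Leg 4: track=353.9°, groundspeed=172.2 kt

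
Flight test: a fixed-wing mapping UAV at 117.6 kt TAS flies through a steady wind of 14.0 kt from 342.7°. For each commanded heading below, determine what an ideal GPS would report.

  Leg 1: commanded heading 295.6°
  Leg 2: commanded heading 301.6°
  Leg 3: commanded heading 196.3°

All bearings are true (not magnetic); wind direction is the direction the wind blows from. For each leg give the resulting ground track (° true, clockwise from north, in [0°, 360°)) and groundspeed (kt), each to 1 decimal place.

Leg 1: heading 295.6°; drift -5.4° → track 290.2°, groundspeed 108.6 kt
Leg 2: heading 301.6°; drift -4.9° → track 296.7°, groundspeed 107.4 kt
Leg 3: heading 196.3°; drift -3.4° → track 192.9°, groundspeed 129.5 kt

Leg 1: track=290.2°, groundspeed=108.6 kt
Leg 2: track=296.7°, groundspeed=107.4 kt
Leg 3: track=192.9°, groundspeed=129.5 kt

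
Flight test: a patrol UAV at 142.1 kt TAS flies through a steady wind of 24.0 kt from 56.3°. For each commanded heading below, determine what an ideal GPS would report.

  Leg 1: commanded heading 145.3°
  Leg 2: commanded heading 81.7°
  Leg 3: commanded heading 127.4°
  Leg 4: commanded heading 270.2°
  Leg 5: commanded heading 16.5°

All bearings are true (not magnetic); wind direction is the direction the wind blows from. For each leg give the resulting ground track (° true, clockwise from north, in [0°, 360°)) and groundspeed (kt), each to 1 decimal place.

Leg 1: track=154.9°, groundspeed=143.7 kt
Leg 2: track=86.6°, groundspeed=120.9 kt
Leg 3: track=137.0°, groundspeed=136.2 kt
Leg 4: track=265.5°, groundspeed=162.6 kt
Leg 5: track=9.4°, groundspeed=124.6 kt

Leg 1: heading 145.3°; drift +9.6° → track 154.9°, groundspeed 143.7 kt
Leg 2: heading 81.7°; drift +4.9° → track 86.6°, groundspeed 120.9 kt
Leg 3: heading 127.4°; drift +9.6° → track 137.0°, groundspeed 136.2 kt
Leg 4: heading 270.2°; drift -4.7° → track 265.5°, groundspeed 162.6 kt
Leg 5: heading 16.5°; drift -7.1° → track 9.4°, groundspeed 124.6 kt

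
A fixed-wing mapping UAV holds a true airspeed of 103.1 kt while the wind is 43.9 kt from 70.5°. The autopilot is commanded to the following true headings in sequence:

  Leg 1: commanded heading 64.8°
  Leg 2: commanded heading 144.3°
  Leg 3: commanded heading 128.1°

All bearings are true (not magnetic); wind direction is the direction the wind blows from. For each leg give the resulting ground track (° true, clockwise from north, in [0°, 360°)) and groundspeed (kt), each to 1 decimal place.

Leg 1: track=60.6°, groundspeed=59.6 kt
Leg 2: track=169.2°, groundspeed=100.2 kt
Leg 3: track=153.1°, groundspeed=87.8 kt

Leg 1: heading 64.8°; drift -4.2° → track 60.6°, groundspeed 59.6 kt
Leg 2: heading 144.3°; drift +24.9° → track 169.2°, groundspeed 100.2 kt
Leg 3: heading 128.1°; drift +25.0° → track 153.1°, groundspeed 87.8 kt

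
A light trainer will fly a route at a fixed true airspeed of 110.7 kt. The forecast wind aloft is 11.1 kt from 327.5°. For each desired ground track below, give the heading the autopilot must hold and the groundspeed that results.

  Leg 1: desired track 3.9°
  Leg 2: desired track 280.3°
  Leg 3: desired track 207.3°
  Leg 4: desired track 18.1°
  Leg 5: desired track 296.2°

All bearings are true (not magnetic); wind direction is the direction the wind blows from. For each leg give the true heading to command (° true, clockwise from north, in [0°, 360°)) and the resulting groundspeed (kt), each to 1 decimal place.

Leg 1: desired track 3.9°; wind correction -3.4° → command heading 0.5°, groundspeed 101.6 kt
Leg 2: desired track 280.3°; wind correction +4.2° → command heading 284.5°, groundspeed 102.9 kt
Leg 3: desired track 207.3°; wind correction +5.0° → command heading 212.3°, groundspeed 115.9 kt
Leg 4: desired track 18.1°; wind correction -4.4° → command heading 13.7°, groundspeed 103.3 kt
Leg 5: desired track 296.2°; wind correction +3.0° → command heading 299.2°, groundspeed 101.1 kt

Leg 1: heading=0.5°, groundspeed=101.6 kt
Leg 2: heading=284.5°, groundspeed=102.9 kt
Leg 3: heading=212.3°, groundspeed=115.9 kt
Leg 4: heading=13.7°, groundspeed=103.3 kt
Leg 5: heading=299.2°, groundspeed=101.1 kt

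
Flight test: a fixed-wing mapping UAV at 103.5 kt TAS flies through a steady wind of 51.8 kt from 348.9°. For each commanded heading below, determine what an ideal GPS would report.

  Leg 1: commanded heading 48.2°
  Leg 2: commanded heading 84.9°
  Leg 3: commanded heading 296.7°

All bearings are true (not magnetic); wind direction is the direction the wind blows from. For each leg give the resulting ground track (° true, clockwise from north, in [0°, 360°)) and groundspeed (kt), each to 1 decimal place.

Leg 1: heading 48.2°; drift +30.0° → track 78.2°, groundspeed 89.0 kt
Leg 2: heading 84.9°; drift +25.3° → track 110.2°, groundspeed 120.5 kt
Leg 3: heading 296.7°; drift -29.7° → track 267.0°, groundspeed 82.6 kt

Leg 1: track=78.2°, groundspeed=89.0 kt
Leg 2: track=110.2°, groundspeed=120.5 kt
Leg 3: track=267.0°, groundspeed=82.6 kt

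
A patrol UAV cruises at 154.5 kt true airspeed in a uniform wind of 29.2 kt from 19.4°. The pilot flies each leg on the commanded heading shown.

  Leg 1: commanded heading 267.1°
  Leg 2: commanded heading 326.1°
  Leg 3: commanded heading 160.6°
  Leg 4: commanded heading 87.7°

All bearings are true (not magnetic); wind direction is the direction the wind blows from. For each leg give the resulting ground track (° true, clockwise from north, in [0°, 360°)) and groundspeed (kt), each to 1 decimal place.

Leg 1: heading 267.1°; drift -9.3° → track 257.8°, groundspeed 167.8 kt
Leg 2: heading 326.1°; drift -9.7° → track 316.4°, groundspeed 139.0 kt
Leg 3: heading 160.6°; drift +5.9° → track 166.5°, groundspeed 178.2 kt
Leg 4: heading 87.7°; drift +10.7° → track 98.4°, groundspeed 146.2 kt

Leg 1: track=257.8°, groundspeed=167.8 kt
Leg 2: track=316.4°, groundspeed=139.0 kt
Leg 3: track=166.5°, groundspeed=178.2 kt
Leg 4: track=98.4°, groundspeed=146.2 kt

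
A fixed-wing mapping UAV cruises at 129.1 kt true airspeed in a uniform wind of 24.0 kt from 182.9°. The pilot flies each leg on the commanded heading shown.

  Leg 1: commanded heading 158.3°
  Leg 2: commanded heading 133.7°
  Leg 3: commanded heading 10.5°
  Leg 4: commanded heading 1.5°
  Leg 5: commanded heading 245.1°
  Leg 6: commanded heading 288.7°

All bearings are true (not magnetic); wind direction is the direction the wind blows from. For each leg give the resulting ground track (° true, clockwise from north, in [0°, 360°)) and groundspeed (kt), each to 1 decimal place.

Leg 1: heading 158.3°; drift -5.3° → track 153.0°, groundspeed 107.7 kt
Leg 2: heading 133.7°; drift -9.1° → track 124.6°, groundspeed 114.9 kt
Leg 3: heading 10.5°; drift -1.2° → track 9.3°, groundspeed 152.9 kt
Leg 4: heading 1.5°; drift +0.2° → track 1.7°, groundspeed 153.1 kt
Leg 5: heading 245.1°; drift +10.2° → track 255.3°, groundspeed 119.8 kt
Leg 6: heading 288.7°; drift +9.7° → track 298.4°, groundspeed 137.6 kt

Leg 1: track=153.0°, groundspeed=107.7 kt
Leg 2: track=124.6°, groundspeed=114.9 kt
Leg 3: track=9.3°, groundspeed=152.9 kt
Leg 4: track=1.7°, groundspeed=153.1 kt
Leg 5: track=255.3°, groundspeed=119.8 kt
Leg 6: track=298.4°, groundspeed=137.6 kt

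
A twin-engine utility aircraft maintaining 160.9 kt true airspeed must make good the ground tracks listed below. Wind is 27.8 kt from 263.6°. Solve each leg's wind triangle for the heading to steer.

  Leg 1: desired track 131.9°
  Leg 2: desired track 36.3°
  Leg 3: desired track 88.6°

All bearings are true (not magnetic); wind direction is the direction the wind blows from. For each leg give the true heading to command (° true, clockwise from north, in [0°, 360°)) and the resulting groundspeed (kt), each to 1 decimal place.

Leg 1: heading=139.3°, groundspeed=178.0 kt
Leg 2: heading=29.0°, groundspeed=178.5 kt
Leg 3: heading=89.5°, groundspeed=188.6 kt

Leg 1: desired track 131.9°; wind correction +7.4° → command heading 139.3°, groundspeed 178.0 kt
Leg 2: desired track 36.3°; wind correction -7.3° → command heading 29.0°, groundspeed 178.5 kt
Leg 3: desired track 88.6°; wind correction +0.9° → command heading 89.5°, groundspeed 188.6 kt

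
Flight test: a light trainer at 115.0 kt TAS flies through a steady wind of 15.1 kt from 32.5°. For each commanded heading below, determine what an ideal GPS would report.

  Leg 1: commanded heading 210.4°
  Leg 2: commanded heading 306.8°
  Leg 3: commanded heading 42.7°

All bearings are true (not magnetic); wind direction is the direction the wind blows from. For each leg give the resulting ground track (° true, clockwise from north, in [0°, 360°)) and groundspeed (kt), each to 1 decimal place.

Leg 1: track=210.6°, groundspeed=130.1 kt
Leg 2: track=299.3°, groundspeed=114.9 kt
Leg 3: track=44.2°, groundspeed=100.2 kt

Leg 1: heading 210.4°; drift +0.2° → track 210.6°, groundspeed 130.1 kt
Leg 2: heading 306.8°; drift -7.5° → track 299.3°, groundspeed 114.9 kt
Leg 3: heading 42.7°; drift +1.5° → track 44.2°, groundspeed 100.2 kt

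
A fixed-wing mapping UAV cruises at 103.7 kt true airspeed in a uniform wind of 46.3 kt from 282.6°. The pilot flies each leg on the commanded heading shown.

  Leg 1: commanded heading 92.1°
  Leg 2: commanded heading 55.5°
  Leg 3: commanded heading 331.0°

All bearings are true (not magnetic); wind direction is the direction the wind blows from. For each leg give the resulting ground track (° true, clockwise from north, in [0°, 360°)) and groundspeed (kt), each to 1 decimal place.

Leg 1: track=95.3°, groundspeed=149.5 kt
Leg 2: track=69.6°, groundspeed=139.4 kt
Leg 3: track=356.4°, groundspeed=80.8 kt

Leg 1: heading 92.1°; drift +3.2° → track 95.3°, groundspeed 149.5 kt
Leg 2: heading 55.5°; drift +14.1° → track 69.6°, groundspeed 139.4 kt
Leg 3: heading 331.0°; drift +25.4° → track 356.4°, groundspeed 80.8 kt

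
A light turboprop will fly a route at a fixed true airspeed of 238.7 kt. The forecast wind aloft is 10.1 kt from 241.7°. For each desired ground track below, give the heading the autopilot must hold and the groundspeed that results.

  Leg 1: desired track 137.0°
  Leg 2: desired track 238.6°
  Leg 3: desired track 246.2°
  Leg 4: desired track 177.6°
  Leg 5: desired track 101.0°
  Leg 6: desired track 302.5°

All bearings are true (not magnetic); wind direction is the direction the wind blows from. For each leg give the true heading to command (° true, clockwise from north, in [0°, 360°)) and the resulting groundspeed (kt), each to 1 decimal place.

Leg 1: heading=139.3°, groundspeed=241.1 kt
Leg 2: heading=238.7°, groundspeed=228.6 kt
Leg 3: heading=246.0°, groundspeed=228.6 kt
Leg 4: heading=179.8°, groundspeed=234.1 kt
Leg 5: heading=102.5°, groundspeed=246.4 kt
Leg 6: heading=300.4°, groundspeed=233.6 kt

Leg 1: desired track 137.0°; wind correction +2.3° → command heading 139.3°, groundspeed 241.1 kt
Leg 2: desired track 238.6°; wind correction +0.1° → command heading 238.7°, groundspeed 228.6 kt
Leg 3: desired track 246.2°; wind correction -0.2° → command heading 246.0°, groundspeed 228.6 kt
Leg 4: desired track 177.6°; wind correction +2.2° → command heading 179.8°, groundspeed 234.1 kt
Leg 5: desired track 101.0°; wind correction +1.5° → command heading 102.5°, groundspeed 246.4 kt
Leg 6: desired track 302.5°; wind correction -2.1° → command heading 300.4°, groundspeed 233.6 kt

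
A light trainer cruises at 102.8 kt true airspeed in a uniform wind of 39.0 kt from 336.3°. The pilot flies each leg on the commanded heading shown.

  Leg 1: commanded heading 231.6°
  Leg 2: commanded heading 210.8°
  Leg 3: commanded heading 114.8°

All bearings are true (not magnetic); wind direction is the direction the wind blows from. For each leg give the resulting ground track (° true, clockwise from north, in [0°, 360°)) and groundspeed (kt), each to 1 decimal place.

Leg 1: heading 231.6°; drift -18.5° → track 213.1°, groundspeed 118.8 kt
Leg 2: heading 210.8°; drift -14.2° → track 196.6°, groundspeed 129.4 kt
Leg 3: heading 114.8°; drift +11.1° → track 125.9°, groundspeed 134.5 kt

Leg 1: track=213.1°, groundspeed=118.8 kt
Leg 2: track=196.6°, groundspeed=129.4 kt
Leg 3: track=125.9°, groundspeed=134.5 kt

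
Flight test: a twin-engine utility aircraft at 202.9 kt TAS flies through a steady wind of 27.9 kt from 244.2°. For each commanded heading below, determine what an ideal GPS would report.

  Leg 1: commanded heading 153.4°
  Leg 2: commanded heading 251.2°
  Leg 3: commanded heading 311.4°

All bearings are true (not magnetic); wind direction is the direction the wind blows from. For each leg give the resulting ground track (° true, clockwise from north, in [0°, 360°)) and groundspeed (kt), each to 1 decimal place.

Leg 1: heading 153.4°; drift -7.8° → track 145.6°, groundspeed 205.2 kt
Leg 2: heading 251.2°; drift +1.1° → track 252.3°, groundspeed 175.2 kt
Leg 3: heading 311.4°; drift +7.6° → track 319.0°, groundspeed 193.8 kt

Leg 1: track=145.6°, groundspeed=205.2 kt
Leg 2: track=252.3°, groundspeed=175.2 kt
Leg 3: track=319.0°, groundspeed=193.8 kt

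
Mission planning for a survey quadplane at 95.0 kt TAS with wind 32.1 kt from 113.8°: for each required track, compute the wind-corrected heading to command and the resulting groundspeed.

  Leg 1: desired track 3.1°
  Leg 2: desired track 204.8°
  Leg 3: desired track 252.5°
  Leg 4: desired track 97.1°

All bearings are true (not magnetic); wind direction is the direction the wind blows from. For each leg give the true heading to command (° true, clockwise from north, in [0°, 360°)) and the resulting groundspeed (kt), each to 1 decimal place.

Leg 1: heading=21.5°, groundspeed=101.5 kt
Leg 2: heading=185.1°, groundspeed=90.0 kt
Leg 3: heading=239.6°, groundspeed=116.7 kt
Leg 4: heading=102.7°, groundspeed=63.8 kt

Leg 1: desired track 3.1°; wind correction +18.4° → command heading 21.5°, groundspeed 101.5 kt
Leg 2: desired track 204.8°; wind correction -19.7° → command heading 185.1°, groundspeed 90.0 kt
Leg 3: desired track 252.5°; wind correction -12.9° → command heading 239.6°, groundspeed 116.7 kt
Leg 4: desired track 97.1°; wind correction +5.6° → command heading 102.7°, groundspeed 63.8 kt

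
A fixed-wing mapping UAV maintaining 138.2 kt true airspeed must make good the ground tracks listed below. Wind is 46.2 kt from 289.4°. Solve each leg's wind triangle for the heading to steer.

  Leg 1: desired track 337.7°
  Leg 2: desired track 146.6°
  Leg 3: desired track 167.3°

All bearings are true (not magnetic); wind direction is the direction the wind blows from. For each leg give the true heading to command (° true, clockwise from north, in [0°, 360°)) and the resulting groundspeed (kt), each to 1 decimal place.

Leg 1: heading=323.2°, groundspeed=103.1 kt
Leg 2: heading=158.3°, groundspeed=172.1 kt
Leg 3: heading=183.8°, groundspeed=157.1 kt

Leg 1: desired track 337.7°; wind correction -14.5° → command heading 323.2°, groundspeed 103.1 kt
Leg 2: desired track 146.6°; wind correction +11.7° → command heading 158.3°, groundspeed 172.1 kt
Leg 3: desired track 167.3°; wind correction +16.5° → command heading 183.8°, groundspeed 157.1 kt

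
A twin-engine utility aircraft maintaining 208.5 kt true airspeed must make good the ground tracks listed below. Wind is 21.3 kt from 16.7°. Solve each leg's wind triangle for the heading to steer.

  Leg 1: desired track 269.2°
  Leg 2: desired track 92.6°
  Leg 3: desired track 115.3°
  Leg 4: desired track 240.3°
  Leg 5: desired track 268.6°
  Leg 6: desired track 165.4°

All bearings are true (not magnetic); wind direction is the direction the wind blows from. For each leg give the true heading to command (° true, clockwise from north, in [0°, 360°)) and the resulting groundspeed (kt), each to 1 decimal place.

Leg 1: heading=274.8°, groundspeed=213.9 kt
Leg 2: heading=86.9°, groundspeed=202.3 kt
Leg 3: heading=109.5°, groundspeed=210.6 kt
Leg 4: heading=244.3°, groundspeed=223.4 kt
Leg 5: heading=274.2°, groundspeed=214.1 kt
Leg 6: heading=162.4°, groundspeed=226.4 kt

Leg 1: desired track 269.2°; wind correction +5.6° → command heading 274.8°, groundspeed 213.9 kt
Leg 2: desired track 92.6°; wind correction -5.7° → command heading 86.9°, groundspeed 202.3 kt
Leg 3: desired track 115.3°; wind correction -5.8° → command heading 109.5°, groundspeed 210.6 kt
Leg 4: desired track 240.3°; wind correction +4.0° → command heading 244.3°, groundspeed 223.4 kt
Leg 5: desired track 268.6°; wind correction +5.6° → command heading 274.2°, groundspeed 214.1 kt
Leg 6: desired track 165.4°; wind correction -3.0° → command heading 162.4°, groundspeed 226.4 kt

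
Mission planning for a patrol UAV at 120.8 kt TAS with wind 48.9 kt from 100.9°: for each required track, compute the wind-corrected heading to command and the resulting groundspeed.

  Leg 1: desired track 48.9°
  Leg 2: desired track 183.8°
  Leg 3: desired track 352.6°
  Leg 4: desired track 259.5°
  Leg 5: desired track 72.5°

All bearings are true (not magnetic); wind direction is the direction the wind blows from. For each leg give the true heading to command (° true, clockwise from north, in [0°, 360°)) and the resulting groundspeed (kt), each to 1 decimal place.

Leg 1: heading=67.5°, groundspeed=84.4 kt
Leg 2: heading=160.1°, groundspeed=104.6 kt
Leg 3: heading=15.2°, groundspeed=126.9 kt
Leg 4: heading=251.0°, groundspeed=165.0 kt
Leg 5: heading=83.6°, groundspeed=75.5 kt

Leg 1: desired track 48.9°; wind correction +18.6° → command heading 67.5°, groundspeed 84.4 kt
Leg 2: desired track 183.8°; wind correction -23.7° → command heading 160.1°, groundspeed 104.6 kt
Leg 3: desired track 352.6°; wind correction +22.6° → command heading 15.2°, groundspeed 126.9 kt
Leg 4: desired track 259.5°; wind correction -8.5° → command heading 251.0°, groundspeed 165.0 kt
Leg 5: desired track 72.5°; wind correction +11.1° → command heading 83.6°, groundspeed 75.5 kt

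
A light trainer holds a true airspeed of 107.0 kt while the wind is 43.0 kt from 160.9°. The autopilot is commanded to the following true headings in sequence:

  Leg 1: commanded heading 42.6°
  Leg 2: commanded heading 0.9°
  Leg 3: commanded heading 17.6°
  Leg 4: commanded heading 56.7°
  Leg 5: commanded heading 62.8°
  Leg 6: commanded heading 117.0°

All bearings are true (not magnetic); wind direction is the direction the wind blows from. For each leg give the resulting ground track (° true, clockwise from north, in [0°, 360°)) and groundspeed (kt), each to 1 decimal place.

Leg 1: heading 42.6°; drift -16.6° → track 26.0°, groundspeed 132.9 kt
Leg 2: heading 0.9°; drift -5.7° → track 355.2°, groundspeed 148.1 kt
Leg 3: heading 17.6°; drift -10.3° → track 7.3°, groundspeed 143.8 kt
Leg 4: heading 56.7°; drift -19.5° → track 37.2°, groundspeed 124.7 kt
Leg 5: heading 62.8°; drift -20.6° → track 42.2°, groundspeed 120.8 kt
Leg 6: heading 117.0°; drift -21.4° → track 95.6°, groundspeed 81.7 kt

Leg 1: track=26.0°, groundspeed=132.9 kt
Leg 2: track=355.2°, groundspeed=148.1 kt
Leg 3: track=7.3°, groundspeed=143.8 kt
Leg 4: track=37.2°, groundspeed=124.7 kt
Leg 5: track=42.2°, groundspeed=120.8 kt
Leg 6: track=95.6°, groundspeed=81.7 kt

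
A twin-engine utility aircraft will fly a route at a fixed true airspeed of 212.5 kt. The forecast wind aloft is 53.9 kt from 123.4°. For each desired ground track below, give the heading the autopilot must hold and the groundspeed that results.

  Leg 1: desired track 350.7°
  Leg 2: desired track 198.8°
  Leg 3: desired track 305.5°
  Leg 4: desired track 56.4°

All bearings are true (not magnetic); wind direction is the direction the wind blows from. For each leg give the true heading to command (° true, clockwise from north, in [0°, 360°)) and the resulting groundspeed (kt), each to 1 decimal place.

Leg 1: heading=1.4°, groundspeed=245.3 kt
Leg 2: heading=184.6°, groundspeed=192.4 kt
Leg 3: heading=306.0°, groundspeed=266.4 kt
Leg 4: heading=69.9°, groundspeed=185.6 kt

Leg 1: desired track 350.7°; wind correction +10.7° → command heading 1.4°, groundspeed 245.3 kt
Leg 2: desired track 198.8°; wind correction -14.2° → command heading 184.6°, groundspeed 192.4 kt
Leg 3: desired track 305.5°; wind correction +0.5° → command heading 306.0°, groundspeed 266.4 kt
Leg 4: desired track 56.4°; wind correction +13.5° → command heading 69.9°, groundspeed 185.6 kt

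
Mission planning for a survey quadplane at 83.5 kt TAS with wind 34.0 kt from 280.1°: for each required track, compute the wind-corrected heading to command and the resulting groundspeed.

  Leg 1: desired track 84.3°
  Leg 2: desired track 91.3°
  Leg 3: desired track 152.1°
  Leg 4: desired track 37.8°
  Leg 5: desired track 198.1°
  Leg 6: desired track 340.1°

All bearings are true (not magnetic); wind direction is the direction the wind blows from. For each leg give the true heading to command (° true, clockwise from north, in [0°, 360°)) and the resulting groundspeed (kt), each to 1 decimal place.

Leg 1: heading=77.9°, groundspeed=115.7 kt
Leg 2: heading=87.7°, groundspeed=116.9 kt
Leg 3: heading=170.8°, groundspeed=100.0 kt
Leg 4: heading=16.7°, groundspeed=93.7 kt
Leg 5: heading=221.9°, groundspeed=71.7 kt
Leg 6: heading=319.5°, groundspeed=61.1 kt

Leg 1: desired track 84.3°; wind correction -6.4° → command heading 77.9°, groundspeed 115.7 kt
Leg 2: desired track 91.3°; wind correction -3.6° → command heading 87.7°, groundspeed 116.9 kt
Leg 3: desired track 152.1°; wind correction +18.7° → command heading 170.8°, groundspeed 100.0 kt
Leg 4: desired track 37.8°; wind correction -21.1° → command heading 16.7°, groundspeed 93.7 kt
Leg 5: desired track 198.1°; wind correction +23.8° → command heading 221.9°, groundspeed 71.7 kt
Leg 6: desired track 340.1°; wind correction -20.6° → command heading 319.5°, groundspeed 61.1 kt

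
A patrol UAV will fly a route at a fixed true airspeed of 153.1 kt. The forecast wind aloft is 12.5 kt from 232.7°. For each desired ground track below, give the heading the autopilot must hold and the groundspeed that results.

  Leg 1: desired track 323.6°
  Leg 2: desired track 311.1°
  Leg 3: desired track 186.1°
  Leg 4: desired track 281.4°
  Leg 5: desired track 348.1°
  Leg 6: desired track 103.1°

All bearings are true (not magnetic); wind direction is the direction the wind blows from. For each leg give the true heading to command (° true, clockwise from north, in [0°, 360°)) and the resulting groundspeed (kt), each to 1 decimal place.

Leg 1: heading=318.9°, groundspeed=152.8 kt
Leg 2: heading=306.5°, groundspeed=150.1 kt
Leg 3: heading=189.5°, groundspeed=144.2 kt
Leg 4: heading=277.9°, groundspeed=144.6 kt
Leg 5: heading=343.9°, groundspeed=158.0 kt
Leg 6: heading=106.7°, groundspeed=160.8 kt

Leg 1: desired track 323.6°; wind correction -4.7° → command heading 318.9°, groundspeed 152.8 kt
Leg 2: desired track 311.1°; wind correction -4.6° → command heading 306.5°, groundspeed 150.1 kt
Leg 3: desired track 186.1°; wind correction +3.4° → command heading 189.5°, groundspeed 144.2 kt
Leg 4: desired track 281.4°; wind correction -3.5° → command heading 277.9°, groundspeed 144.6 kt
Leg 5: desired track 348.1°; wind correction -4.2° → command heading 343.9°, groundspeed 158.0 kt
Leg 6: desired track 103.1°; wind correction +3.6° → command heading 106.7°, groundspeed 160.8 kt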